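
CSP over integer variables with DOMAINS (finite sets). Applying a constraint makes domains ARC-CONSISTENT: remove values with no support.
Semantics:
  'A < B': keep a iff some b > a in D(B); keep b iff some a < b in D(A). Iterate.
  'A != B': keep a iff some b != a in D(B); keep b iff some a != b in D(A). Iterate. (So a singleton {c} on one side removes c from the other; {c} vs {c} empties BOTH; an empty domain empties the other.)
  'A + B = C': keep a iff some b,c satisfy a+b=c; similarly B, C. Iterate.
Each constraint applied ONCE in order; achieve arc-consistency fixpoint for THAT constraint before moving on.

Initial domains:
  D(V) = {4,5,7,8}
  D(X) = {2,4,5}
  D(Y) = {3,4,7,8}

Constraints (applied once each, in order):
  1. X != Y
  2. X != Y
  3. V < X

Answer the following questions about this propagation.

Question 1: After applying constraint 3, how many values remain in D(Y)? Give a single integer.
Answer: 4

Derivation:
Constraint 1 (X != Y) on D(X)={2,4,5} D(Y)={3,4,7,8}: no change
Constraint 2 (X != Y) on D(X)={2,4,5} D(Y)={3,4,7,8}: no change
Constraint 3 (V < X) on D(V)={4,5,7,8} D(X)={2,4,5}: V {4,5,7,8}->{4}; X {2,4,5}->{5}
So after constraint 3: D(Y)={3,4,7,8}, size = 4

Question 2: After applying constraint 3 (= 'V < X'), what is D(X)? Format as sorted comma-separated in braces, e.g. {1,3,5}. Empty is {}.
Answer: {5}

Derivation:
Constraint 1 (X != Y) on D(X)={2,4,5} D(Y)={3,4,7,8}: no change
Constraint 2 (X != Y) on D(X)={2,4,5} D(Y)={3,4,7,8}: no change
Constraint 3 (V < X) on D(V)={4,5,7,8} D(X)={2,4,5}: V {4,5,7,8}->{4}; X {2,4,5}->{5}
So after constraint 3: D(X) = {5}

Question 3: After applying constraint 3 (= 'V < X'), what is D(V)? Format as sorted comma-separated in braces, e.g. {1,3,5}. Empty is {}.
Constraint 1 (X != Y) on D(X)={2,4,5} D(Y)={3,4,7,8}: no change
Constraint 2 (X != Y) on D(X)={2,4,5} D(Y)={3,4,7,8}: no change
Constraint 3 (V < X) on D(V)={4,5,7,8} D(X)={2,4,5}: V {4,5,7,8}->{4}; X {2,4,5}->{5}
So after constraint 3: D(V) = {4}

Answer: {4}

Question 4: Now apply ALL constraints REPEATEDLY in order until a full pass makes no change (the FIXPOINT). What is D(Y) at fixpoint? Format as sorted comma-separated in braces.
Answer: {3,4,7,8}

Derivation:
pass 0 (initial): D(Y)={3,4,7,8}
pass 1: V {4,5,7,8}->{4}; X {2,4,5}->{5}
pass 2: no change
Fixpoint after 2 passes: D(Y) = {3,4,7,8}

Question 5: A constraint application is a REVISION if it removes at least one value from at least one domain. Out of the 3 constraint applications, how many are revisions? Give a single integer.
Answer: 1

Derivation:
Constraint 1 (X != Y) on D(X)={2,4,5} D(Y)={3,4,7,8}: no change => not a revision
Constraint 2 (X != Y) on D(X)={2,4,5} D(Y)={3,4,7,8}: no change => not a revision
Constraint 3 (V < X) on D(V)={4,5,7,8} D(X)={2,4,5}: V {4,5,7,8}->{4}; X {2,4,5}->{5} => REVISION
Total revisions = 1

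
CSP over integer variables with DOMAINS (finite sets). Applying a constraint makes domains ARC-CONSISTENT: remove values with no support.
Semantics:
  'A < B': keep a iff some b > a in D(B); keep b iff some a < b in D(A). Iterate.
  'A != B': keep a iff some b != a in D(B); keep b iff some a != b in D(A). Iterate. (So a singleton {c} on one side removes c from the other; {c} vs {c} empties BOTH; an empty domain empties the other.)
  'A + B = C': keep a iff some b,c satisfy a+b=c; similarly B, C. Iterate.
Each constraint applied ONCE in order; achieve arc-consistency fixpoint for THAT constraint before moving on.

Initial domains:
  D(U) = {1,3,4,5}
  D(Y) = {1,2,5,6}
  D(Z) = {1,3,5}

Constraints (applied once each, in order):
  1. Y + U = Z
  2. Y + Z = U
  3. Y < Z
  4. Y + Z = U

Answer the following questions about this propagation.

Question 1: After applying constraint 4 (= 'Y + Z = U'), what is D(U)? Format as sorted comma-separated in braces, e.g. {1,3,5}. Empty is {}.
Constraint 1 (Y + U = Z) on D(Y)={1,2,5,6} D(U)={1,3,4,5} D(Z)={1,3,5}: Y {1,2,5,6}->{1,2}; U {1,3,4,5}->{1,3,4}; Z {1,3,5}->{3,5}
Constraint 2 (Y + Z = U) on D(Y)={1,2} D(Z)={3,5} D(U)={1,3,4}: Y {1,2}->{1}; Z {3,5}->{3}; U {1,3,4}->{4}
Constraint 3 (Y < Z) on D(Y)={1} D(Z)={3}: no change
Constraint 4 (Y + Z = U) on D(Y)={1} D(Z)={3} D(U)={4}: no change
So after constraint 4: D(U) = {4}

Answer: {4}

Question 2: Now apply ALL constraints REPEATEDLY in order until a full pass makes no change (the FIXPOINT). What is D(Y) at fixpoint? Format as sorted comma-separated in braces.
pass 0 (initial): D(Y)={1,2,5,6}
pass 1: U {1,3,4,5}->{4}; Y {1,2,5,6}->{1}; Z {1,3,5}->{3}
pass 2: U {4}->{}; Y {1}->{}; Z {3}->{}
pass 3: no change
Fixpoint after 3 passes: D(Y) = {}

Answer: {}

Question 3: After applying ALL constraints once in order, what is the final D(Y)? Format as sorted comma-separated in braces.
Constraint 1 (Y + U = Z) on D(Y)={1,2,5,6} D(U)={1,3,4,5} D(Z)={1,3,5}: Y {1,2,5,6}->{1,2}; U {1,3,4,5}->{1,3,4}; Z {1,3,5}->{3,5}
Constraint 2 (Y + Z = U) on D(Y)={1,2} D(Z)={3,5} D(U)={1,3,4}: Y {1,2}->{1}; Z {3,5}->{3}; U {1,3,4}->{4}
Constraint 3 (Y < Z) on D(Y)={1} D(Z)={3}: no change
Constraint 4 (Y + Z = U) on D(Y)={1} D(Z)={3} D(U)={4}: no change
So after all 4 constraints: D(Y) = {1}

Answer: {1}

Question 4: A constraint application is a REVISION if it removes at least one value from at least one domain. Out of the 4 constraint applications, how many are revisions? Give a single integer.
Answer: 2

Derivation:
Constraint 1 (Y + U = Z) on D(Y)={1,2,5,6} D(U)={1,3,4,5} D(Z)={1,3,5}: Y {1,2,5,6}->{1,2}; U {1,3,4,5}->{1,3,4}; Z {1,3,5}->{3,5} => REVISION
Constraint 2 (Y + Z = U) on D(Y)={1,2} D(Z)={3,5} D(U)={1,3,4}: Y {1,2}->{1}; Z {3,5}->{3}; U {1,3,4}->{4} => REVISION
Constraint 3 (Y < Z) on D(Y)={1} D(Z)={3}: no change => not a revision
Constraint 4 (Y + Z = U) on D(Y)={1} D(Z)={3} D(U)={4}: no change => not a revision
Total revisions = 2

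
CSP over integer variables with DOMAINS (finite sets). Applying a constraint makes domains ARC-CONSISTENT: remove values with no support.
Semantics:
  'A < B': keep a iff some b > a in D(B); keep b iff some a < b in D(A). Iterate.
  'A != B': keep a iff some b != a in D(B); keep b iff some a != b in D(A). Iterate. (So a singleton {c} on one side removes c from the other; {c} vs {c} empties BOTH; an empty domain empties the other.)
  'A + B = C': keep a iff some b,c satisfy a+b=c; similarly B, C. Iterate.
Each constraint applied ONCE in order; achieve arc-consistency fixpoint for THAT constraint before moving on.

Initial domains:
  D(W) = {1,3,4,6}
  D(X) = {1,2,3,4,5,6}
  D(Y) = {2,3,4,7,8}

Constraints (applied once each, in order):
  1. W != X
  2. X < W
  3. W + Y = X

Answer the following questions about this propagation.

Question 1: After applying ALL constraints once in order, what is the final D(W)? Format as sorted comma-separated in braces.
Constraint 1 (W != X) on D(W)={1,3,4,6} D(X)={1,2,3,4,5,6}: no change
Constraint 2 (X < W) on D(X)={1,2,3,4,5,6} D(W)={1,3,4,6}: X {1,2,3,4,5,6}->{1,2,3,4,5}; W {1,3,4,6}->{3,4,6}
Constraint 3 (W + Y = X) on D(W)={3,4,6} D(Y)={2,3,4,7,8} D(X)={1,2,3,4,5}: W {3,4,6}->{3}; Y {2,3,4,7,8}->{2}; X {1,2,3,4,5}->{5}
So after all 3 constraints: D(W) = {3}

Answer: {3}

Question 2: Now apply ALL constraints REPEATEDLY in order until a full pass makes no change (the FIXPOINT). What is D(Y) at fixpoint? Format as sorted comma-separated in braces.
Answer: {}

Derivation:
pass 0 (initial): D(Y)={2,3,4,7,8}
pass 1: W {1,3,4,6}->{3}; X {1,2,3,4,5,6}->{5}; Y {2,3,4,7,8}->{2}
pass 2: W {3}->{}; X {5}->{}; Y {2}->{}
pass 3: no change
Fixpoint after 3 passes: D(Y) = {}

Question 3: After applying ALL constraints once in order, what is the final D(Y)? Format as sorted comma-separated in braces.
Constraint 1 (W != X) on D(W)={1,3,4,6} D(X)={1,2,3,4,5,6}: no change
Constraint 2 (X < W) on D(X)={1,2,3,4,5,6} D(W)={1,3,4,6}: X {1,2,3,4,5,6}->{1,2,3,4,5}; W {1,3,4,6}->{3,4,6}
Constraint 3 (W + Y = X) on D(W)={3,4,6} D(Y)={2,3,4,7,8} D(X)={1,2,3,4,5}: W {3,4,6}->{3}; Y {2,3,4,7,8}->{2}; X {1,2,3,4,5}->{5}
So after all 3 constraints: D(Y) = {2}

Answer: {2}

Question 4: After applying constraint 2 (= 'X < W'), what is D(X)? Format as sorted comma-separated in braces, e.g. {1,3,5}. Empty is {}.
Answer: {1,2,3,4,5}

Derivation:
Constraint 1 (W != X) on D(W)={1,3,4,6} D(X)={1,2,3,4,5,6}: no change
Constraint 2 (X < W) on D(X)={1,2,3,4,5,6} D(W)={1,3,4,6}: X {1,2,3,4,5,6}->{1,2,3,4,5}; W {1,3,4,6}->{3,4,6}
So after constraint 2: D(X) = {1,2,3,4,5}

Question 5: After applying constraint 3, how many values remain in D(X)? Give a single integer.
Constraint 1 (W != X) on D(W)={1,3,4,6} D(X)={1,2,3,4,5,6}: no change
Constraint 2 (X < W) on D(X)={1,2,3,4,5,6} D(W)={1,3,4,6}: X {1,2,3,4,5,6}->{1,2,3,4,5}; W {1,3,4,6}->{3,4,6}
Constraint 3 (W + Y = X) on D(W)={3,4,6} D(Y)={2,3,4,7,8} D(X)={1,2,3,4,5}: W {3,4,6}->{3}; Y {2,3,4,7,8}->{2}; X {1,2,3,4,5}->{5}
So after constraint 3: D(X)={5}, size = 1

Answer: 1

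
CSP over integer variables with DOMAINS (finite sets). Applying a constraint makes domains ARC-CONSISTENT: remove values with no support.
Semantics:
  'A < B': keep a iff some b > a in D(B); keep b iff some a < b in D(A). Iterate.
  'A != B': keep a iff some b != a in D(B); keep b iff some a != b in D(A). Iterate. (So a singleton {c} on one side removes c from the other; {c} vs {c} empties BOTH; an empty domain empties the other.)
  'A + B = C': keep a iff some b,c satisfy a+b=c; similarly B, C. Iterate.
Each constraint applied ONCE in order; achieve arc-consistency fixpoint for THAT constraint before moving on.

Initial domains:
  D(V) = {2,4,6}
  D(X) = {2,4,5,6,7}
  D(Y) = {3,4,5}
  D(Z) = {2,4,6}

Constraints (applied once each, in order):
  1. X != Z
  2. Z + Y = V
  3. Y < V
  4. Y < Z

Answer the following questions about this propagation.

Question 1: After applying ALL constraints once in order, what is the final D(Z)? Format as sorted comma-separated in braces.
Answer: {}

Derivation:
Constraint 1 (X != Z) on D(X)={2,4,5,6,7} D(Z)={2,4,6}: no change
Constraint 2 (Z + Y = V) on D(Z)={2,4,6} D(Y)={3,4,5} D(V)={2,4,6}: Z {2,4,6}->{2}; Y {3,4,5}->{4}; V {2,4,6}->{6}
Constraint 3 (Y < V) on D(Y)={4} D(V)={6}: no change
Constraint 4 (Y < Z) on D(Y)={4} D(Z)={2}: Y {4}->{}; Z {2}->{}
So after all 4 constraints: D(Z) = {}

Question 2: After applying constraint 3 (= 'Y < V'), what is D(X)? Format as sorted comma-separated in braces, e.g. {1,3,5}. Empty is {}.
Answer: {2,4,5,6,7}

Derivation:
Constraint 1 (X != Z) on D(X)={2,4,5,6,7} D(Z)={2,4,6}: no change
Constraint 2 (Z + Y = V) on D(Z)={2,4,6} D(Y)={3,4,5} D(V)={2,4,6}: Z {2,4,6}->{2}; Y {3,4,5}->{4}; V {2,4,6}->{6}
Constraint 3 (Y < V) on D(Y)={4} D(V)={6}: no change
So after constraint 3: D(X) = {2,4,5,6,7}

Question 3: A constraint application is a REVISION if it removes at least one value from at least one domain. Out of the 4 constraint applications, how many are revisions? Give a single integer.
Answer: 2

Derivation:
Constraint 1 (X != Z) on D(X)={2,4,5,6,7} D(Z)={2,4,6}: no change => not a revision
Constraint 2 (Z + Y = V) on D(Z)={2,4,6} D(Y)={3,4,5} D(V)={2,4,6}: Z {2,4,6}->{2}; Y {3,4,5}->{4}; V {2,4,6}->{6} => REVISION
Constraint 3 (Y < V) on D(Y)={4} D(V)={6}: no change => not a revision
Constraint 4 (Y < Z) on D(Y)={4} D(Z)={2}: Y {4}->{}; Z {2}->{} => REVISION
Total revisions = 2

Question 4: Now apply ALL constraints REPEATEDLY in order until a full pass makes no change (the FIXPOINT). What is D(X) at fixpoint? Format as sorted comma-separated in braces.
Answer: {}

Derivation:
pass 0 (initial): D(X)={2,4,5,6,7}
pass 1: V {2,4,6}->{6}; Y {3,4,5}->{}; Z {2,4,6}->{}
pass 2: V {6}->{}; X {2,4,5,6,7}->{}
pass 3: no change
Fixpoint after 3 passes: D(X) = {}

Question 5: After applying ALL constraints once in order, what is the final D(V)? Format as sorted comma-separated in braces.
Constraint 1 (X != Z) on D(X)={2,4,5,6,7} D(Z)={2,4,6}: no change
Constraint 2 (Z + Y = V) on D(Z)={2,4,6} D(Y)={3,4,5} D(V)={2,4,6}: Z {2,4,6}->{2}; Y {3,4,5}->{4}; V {2,4,6}->{6}
Constraint 3 (Y < V) on D(Y)={4} D(V)={6}: no change
Constraint 4 (Y < Z) on D(Y)={4} D(Z)={2}: Y {4}->{}; Z {2}->{}
So after all 4 constraints: D(V) = {6}

Answer: {6}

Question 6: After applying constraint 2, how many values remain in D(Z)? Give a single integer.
Answer: 1

Derivation:
Constraint 1 (X != Z) on D(X)={2,4,5,6,7} D(Z)={2,4,6}: no change
Constraint 2 (Z + Y = V) on D(Z)={2,4,6} D(Y)={3,4,5} D(V)={2,4,6}: Z {2,4,6}->{2}; Y {3,4,5}->{4}; V {2,4,6}->{6}
So after constraint 2: D(Z)={2}, size = 1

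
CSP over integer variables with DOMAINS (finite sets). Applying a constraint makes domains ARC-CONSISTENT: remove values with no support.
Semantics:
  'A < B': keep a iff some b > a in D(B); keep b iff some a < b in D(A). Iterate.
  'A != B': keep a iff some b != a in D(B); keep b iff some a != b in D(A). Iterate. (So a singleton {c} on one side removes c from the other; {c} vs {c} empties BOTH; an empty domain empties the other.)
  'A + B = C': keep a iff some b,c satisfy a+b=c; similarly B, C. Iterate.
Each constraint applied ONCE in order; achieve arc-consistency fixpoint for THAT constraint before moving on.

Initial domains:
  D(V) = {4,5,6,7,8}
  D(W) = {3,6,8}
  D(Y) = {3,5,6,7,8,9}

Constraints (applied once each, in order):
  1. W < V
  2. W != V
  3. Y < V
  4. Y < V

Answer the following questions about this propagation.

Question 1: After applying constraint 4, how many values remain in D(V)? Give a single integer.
Constraint 1 (W < V) on D(W)={3,6,8} D(V)={4,5,6,7,8}: W {3,6,8}->{3,6}
Constraint 2 (W != V) on D(W)={3,6} D(V)={4,5,6,7,8}: no change
Constraint 3 (Y < V) on D(Y)={3,5,6,7,8,9} D(V)={4,5,6,7,8}: Y {3,5,6,7,8,9}->{3,5,6,7}
Constraint 4 (Y < V) on D(Y)={3,5,6,7} D(V)={4,5,6,7,8}: no change
So after constraint 4: D(V)={4,5,6,7,8}, size = 5

Answer: 5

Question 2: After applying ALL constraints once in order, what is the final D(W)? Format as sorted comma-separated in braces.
Constraint 1 (W < V) on D(W)={3,6,8} D(V)={4,5,6,7,8}: W {3,6,8}->{3,6}
Constraint 2 (W != V) on D(W)={3,6} D(V)={4,5,6,7,8}: no change
Constraint 3 (Y < V) on D(Y)={3,5,6,7,8,9} D(V)={4,5,6,7,8}: Y {3,5,6,7,8,9}->{3,5,6,7}
Constraint 4 (Y < V) on D(Y)={3,5,6,7} D(V)={4,5,6,7,8}: no change
So after all 4 constraints: D(W) = {3,6}

Answer: {3,6}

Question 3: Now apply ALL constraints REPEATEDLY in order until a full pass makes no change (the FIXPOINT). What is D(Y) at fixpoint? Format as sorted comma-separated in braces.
pass 0 (initial): D(Y)={3,5,6,7,8,9}
pass 1: W {3,6,8}->{3,6}; Y {3,5,6,7,8,9}->{3,5,6,7}
pass 2: no change
Fixpoint after 2 passes: D(Y) = {3,5,6,7}

Answer: {3,5,6,7}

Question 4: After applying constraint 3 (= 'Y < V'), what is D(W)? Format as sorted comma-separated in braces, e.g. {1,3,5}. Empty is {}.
Answer: {3,6}

Derivation:
Constraint 1 (W < V) on D(W)={3,6,8} D(V)={4,5,6,7,8}: W {3,6,8}->{3,6}
Constraint 2 (W != V) on D(W)={3,6} D(V)={4,5,6,7,8}: no change
Constraint 3 (Y < V) on D(Y)={3,5,6,7,8,9} D(V)={4,5,6,7,8}: Y {3,5,6,7,8,9}->{3,5,6,7}
So after constraint 3: D(W) = {3,6}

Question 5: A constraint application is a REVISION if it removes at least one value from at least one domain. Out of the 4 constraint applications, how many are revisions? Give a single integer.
Constraint 1 (W < V) on D(W)={3,6,8} D(V)={4,5,6,7,8}: W {3,6,8}->{3,6} => REVISION
Constraint 2 (W != V) on D(W)={3,6} D(V)={4,5,6,7,8}: no change => not a revision
Constraint 3 (Y < V) on D(Y)={3,5,6,7,8,9} D(V)={4,5,6,7,8}: Y {3,5,6,7,8,9}->{3,5,6,7} => REVISION
Constraint 4 (Y < V) on D(Y)={3,5,6,7} D(V)={4,5,6,7,8}: no change => not a revision
Total revisions = 2

Answer: 2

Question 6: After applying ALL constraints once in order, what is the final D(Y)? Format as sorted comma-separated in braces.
Answer: {3,5,6,7}

Derivation:
Constraint 1 (W < V) on D(W)={3,6,8} D(V)={4,5,6,7,8}: W {3,6,8}->{3,6}
Constraint 2 (W != V) on D(W)={3,6} D(V)={4,5,6,7,8}: no change
Constraint 3 (Y < V) on D(Y)={3,5,6,7,8,9} D(V)={4,5,6,7,8}: Y {3,5,6,7,8,9}->{3,5,6,7}
Constraint 4 (Y < V) on D(Y)={3,5,6,7} D(V)={4,5,6,7,8}: no change
So after all 4 constraints: D(Y) = {3,5,6,7}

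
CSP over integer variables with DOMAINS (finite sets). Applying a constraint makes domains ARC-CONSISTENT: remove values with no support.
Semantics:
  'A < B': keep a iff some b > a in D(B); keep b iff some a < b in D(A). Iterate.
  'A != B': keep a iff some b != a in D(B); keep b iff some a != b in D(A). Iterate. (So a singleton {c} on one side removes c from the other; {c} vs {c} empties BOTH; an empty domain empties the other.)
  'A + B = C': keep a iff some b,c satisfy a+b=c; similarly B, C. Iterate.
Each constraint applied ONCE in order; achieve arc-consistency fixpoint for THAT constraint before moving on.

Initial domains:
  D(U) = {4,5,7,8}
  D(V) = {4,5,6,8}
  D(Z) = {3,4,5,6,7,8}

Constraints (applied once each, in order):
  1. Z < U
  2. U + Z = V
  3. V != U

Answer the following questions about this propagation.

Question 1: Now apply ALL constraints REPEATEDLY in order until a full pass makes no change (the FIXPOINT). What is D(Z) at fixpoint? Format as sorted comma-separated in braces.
Answer: {3,4}

Derivation:
pass 0 (initial): D(Z)={3,4,5,6,7,8}
pass 1: U {4,5,7,8}->{4,5}; V {4,5,6,8}->{8}; Z {3,4,5,6,7,8}->{3,4}
pass 2: no change
Fixpoint after 2 passes: D(Z) = {3,4}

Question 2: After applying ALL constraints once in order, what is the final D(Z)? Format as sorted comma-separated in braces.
Constraint 1 (Z < U) on D(Z)={3,4,5,6,7,8} D(U)={4,5,7,8}: Z {3,4,5,6,7,8}->{3,4,5,6,7}
Constraint 2 (U + Z = V) on D(U)={4,5,7,8} D(Z)={3,4,5,6,7} D(V)={4,5,6,8}: U {4,5,7,8}->{4,5}; Z {3,4,5,6,7}->{3,4}; V {4,5,6,8}->{8}
Constraint 3 (V != U) on D(V)={8} D(U)={4,5}: no change
So after all 3 constraints: D(Z) = {3,4}

Answer: {3,4}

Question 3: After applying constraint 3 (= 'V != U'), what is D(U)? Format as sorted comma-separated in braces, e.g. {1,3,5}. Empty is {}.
Constraint 1 (Z < U) on D(Z)={3,4,5,6,7,8} D(U)={4,5,7,8}: Z {3,4,5,6,7,8}->{3,4,5,6,7}
Constraint 2 (U + Z = V) on D(U)={4,5,7,8} D(Z)={3,4,5,6,7} D(V)={4,5,6,8}: U {4,5,7,8}->{4,5}; Z {3,4,5,6,7}->{3,4}; V {4,5,6,8}->{8}
Constraint 3 (V != U) on D(V)={8} D(U)={4,5}: no change
So after constraint 3: D(U) = {4,5}

Answer: {4,5}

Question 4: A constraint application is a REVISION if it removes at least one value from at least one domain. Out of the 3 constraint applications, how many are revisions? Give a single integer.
Constraint 1 (Z < U) on D(Z)={3,4,5,6,7,8} D(U)={4,5,7,8}: Z {3,4,5,6,7,8}->{3,4,5,6,7} => REVISION
Constraint 2 (U + Z = V) on D(U)={4,5,7,8} D(Z)={3,4,5,6,7} D(V)={4,5,6,8}: U {4,5,7,8}->{4,5}; Z {3,4,5,6,7}->{3,4}; V {4,5,6,8}->{8} => REVISION
Constraint 3 (V != U) on D(V)={8} D(U)={4,5}: no change => not a revision
Total revisions = 2

Answer: 2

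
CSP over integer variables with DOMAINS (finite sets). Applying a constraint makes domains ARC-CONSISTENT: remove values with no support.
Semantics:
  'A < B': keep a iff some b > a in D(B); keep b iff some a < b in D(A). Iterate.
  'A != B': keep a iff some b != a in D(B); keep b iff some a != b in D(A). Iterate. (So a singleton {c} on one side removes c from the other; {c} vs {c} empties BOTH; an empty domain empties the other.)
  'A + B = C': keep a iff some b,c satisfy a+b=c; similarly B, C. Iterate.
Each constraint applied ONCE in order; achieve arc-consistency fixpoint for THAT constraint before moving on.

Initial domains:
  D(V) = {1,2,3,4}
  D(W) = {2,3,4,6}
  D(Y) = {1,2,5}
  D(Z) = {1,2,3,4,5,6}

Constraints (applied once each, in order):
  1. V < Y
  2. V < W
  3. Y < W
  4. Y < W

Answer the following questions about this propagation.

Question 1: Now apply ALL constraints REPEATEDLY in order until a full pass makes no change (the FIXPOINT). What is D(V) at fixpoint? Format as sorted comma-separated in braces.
pass 0 (initial): D(V)={1,2,3,4}
pass 1: W {2,3,4,6}->{3,4,6}; Y {1,2,5}->{2,5}
pass 2: no change
Fixpoint after 2 passes: D(V) = {1,2,3,4}

Answer: {1,2,3,4}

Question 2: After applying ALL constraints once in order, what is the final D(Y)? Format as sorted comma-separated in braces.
Constraint 1 (V < Y) on D(V)={1,2,3,4} D(Y)={1,2,5}: Y {1,2,5}->{2,5}
Constraint 2 (V < W) on D(V)={1,2,3,4} D(W)={2,3,4,6}: no change
Constraint 3 (Y < W) on D(Y)={2,5} D(W)={2,3,4,6}: W {2,3,4,6}->{3,4,6}
Constraint 4 (Y < W) on D(Y)={2,5} D(W)={3,4,6}: no change
So after all 4 constraints: D(Y) = {2,5}

Answer: {2,5}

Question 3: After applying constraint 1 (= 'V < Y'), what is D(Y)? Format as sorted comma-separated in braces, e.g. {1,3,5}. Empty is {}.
Answer: {2,5}

Derivation:
Constraint 1 (V < Y) on D(V)={1,2,3,4} D(Y)={1,2,5}: Y {1,2,5}->{2,5}
So after constraint 1: D(Y) = {2,5}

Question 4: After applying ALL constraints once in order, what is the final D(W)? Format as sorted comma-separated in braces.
Constraint 1 (V < Y) on D(V)={1,2,3,4} D(Y)={1,2,5}: Y {1,2,5}->{2,5}
Constraint 2 (V < W) on D(V)={1,2,3,4} D(W)={2,3,4,6}: no change
Constraint 3 (Y < W) on D(Y)={2,5} D(W)={2,3,4,6}: W {2,3,4,6}->{3,4,6}
Constraint 4 (Y < W) on D(Y)={2,5} D(W)={3,4,6}: no change
So after all 4 constraints: D(W) = {3,4,6}

Answer: {3,4,6}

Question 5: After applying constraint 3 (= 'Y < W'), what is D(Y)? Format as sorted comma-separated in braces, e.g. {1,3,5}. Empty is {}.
Answer: {2,5}

Derivation:
Constraint 1 (V < Y) on D(V)={1,2,3,4} D(Y)={1,2,5}: Y {1,2,5}->{2,5}
Constraint 2 (V < W) on D(V)={1,2,3,4} D(W)={2,3,4,6}: no change
Constraint 3 (Y < W) on D(Y)={2,5} D(W)={2,3,4,6}: W {2,3,4,6}->{3,4,6}
So after constraint 3: D(Y) = {2,5}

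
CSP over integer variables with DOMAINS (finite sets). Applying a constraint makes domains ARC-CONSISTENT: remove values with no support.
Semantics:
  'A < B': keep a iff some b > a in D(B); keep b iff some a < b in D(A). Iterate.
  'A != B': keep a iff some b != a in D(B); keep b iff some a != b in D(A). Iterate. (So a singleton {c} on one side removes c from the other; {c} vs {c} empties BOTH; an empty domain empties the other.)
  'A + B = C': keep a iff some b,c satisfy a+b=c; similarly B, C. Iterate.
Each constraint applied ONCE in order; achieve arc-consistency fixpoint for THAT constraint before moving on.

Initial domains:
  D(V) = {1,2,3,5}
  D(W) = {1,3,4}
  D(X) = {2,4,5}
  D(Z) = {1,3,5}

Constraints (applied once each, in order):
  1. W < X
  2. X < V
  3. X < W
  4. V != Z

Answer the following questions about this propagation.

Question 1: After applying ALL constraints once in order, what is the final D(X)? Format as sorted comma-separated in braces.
Answer: {2}

Derivation:
Constraint 1 (W < X) on D(W)={1,3,4} D(X)={2,4,5}: no change
Constraint 2 (X < V) on D(X)={2,4,5} D(V)={1,2,3,5}: X {2,4,5}->{2,4}; V {1,2,3,5}->{3,5}
Constraint 3 (X < W) on D(X)={2,4} D(W)={1,3,4}: X {2,4}->{2}; W {1,3,4}->{3,4}
Constraint 4 (V != Z) on D(V)={3,5} D(Z)={1,3,5}: no change
So after all 4 constraints: D(X) = {2}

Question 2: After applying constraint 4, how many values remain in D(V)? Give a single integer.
Constraint 1 (W < X) on D(W)={1,3,4} D(X)={2,4,5}: no change
Constraint 2 (X < V) on D(X)={2,4,5} D(V)={1,2,3,5}: X {2,4,5}->{2,4}; V {1,2,3,5}->{3,5}
Constraint 3 (X < W) on D(X)={2,4} D(W)={1,3,4}: X {2,4}->{2}; W {1,3,4}->{3,4}
Constraint 4 (V != Z) on D(V)={3,5} D(Z)={1,3,5}: no change
So after constraint 4: D(V)={3,5}, size = 2

Answer: 2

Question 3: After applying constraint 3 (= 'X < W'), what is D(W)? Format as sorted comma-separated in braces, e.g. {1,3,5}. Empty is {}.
Constraint 1 (W < X) on D(W)={1,3,4} D(X)={2,4,5}: no change
Constraint 2 (X < V) on D(X)={2,4,5} D(V)={1,2,3,5}: X {2,4,5}->{2,4}; V {1,2,3,5}->{3,5}
Constraint 3 (X < W) on D(X)={2,4} D(W)={1,3,4}: X {2,4}->{2}; W {1,3,4}->{3,4}
So after constraint 3: D(W) = {3,4}

Answer: {3,4}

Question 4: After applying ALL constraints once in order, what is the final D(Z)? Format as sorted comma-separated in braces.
Constraint 1 (W < X) on D(W)={1,3,4} D(X)={2,4,5}: no change
Constraint 2 (X < V) on D(X)={2,4,5} D(V)={1,2,3,5}: X {2,4,5}->{2,4}; V {1,2,3,5}->{3,5}
Constraint 3 (X < W) on D(X)={2,4} D(W)={1,3,4}: X {2,4}->{2}; W {1,3,4}->{3,4}
Constraint 4 (V != Z) on D(V)={3,5} D(Z)={1,3,5}: no change
So after all 4 constraints: D(Z) = {1,3,5}

Answer: {1,3,5}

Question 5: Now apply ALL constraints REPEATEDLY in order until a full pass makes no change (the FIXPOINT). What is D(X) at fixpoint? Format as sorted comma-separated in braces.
Answer: {}

Derivation:
pass 0 (initial): D(X)={2,4,5}
pass 1: V {1,2,3,5}->{3,5}; W {1,3,4}->{3,4}; X {2,4,5}->{2}
pass 2: V {3,5}->{}; W {3,4}->{}; X {2}->{}; Z {1,3,5}->{}
pass 3: no change
Fixpoint after 3 passes: D(X) = {}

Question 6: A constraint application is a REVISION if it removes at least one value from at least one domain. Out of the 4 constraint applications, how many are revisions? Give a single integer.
Constraint 1 (W < X) on D(W)={1,3,4} D(X)={2,4,5}: no change => not a revision
Constraint 2 (X < V) on D(X)={2,4,5} D(V)={1,2,3,5}: X {2,4,5}->{2,4}; V {1,2,3,5}->{3,5} => REVISION
Constraint 3 (X < W) on D(X)={2,4} D(W)={1,3,4}: X {2,4}->{2}; W {1,3,4}->{3,4} => REVISION
Constraint 4 (V != Z) on D(V)={3,5} D(Z)={1,3,5}: no change => not a revision
Total revisions = 2

Answer: 2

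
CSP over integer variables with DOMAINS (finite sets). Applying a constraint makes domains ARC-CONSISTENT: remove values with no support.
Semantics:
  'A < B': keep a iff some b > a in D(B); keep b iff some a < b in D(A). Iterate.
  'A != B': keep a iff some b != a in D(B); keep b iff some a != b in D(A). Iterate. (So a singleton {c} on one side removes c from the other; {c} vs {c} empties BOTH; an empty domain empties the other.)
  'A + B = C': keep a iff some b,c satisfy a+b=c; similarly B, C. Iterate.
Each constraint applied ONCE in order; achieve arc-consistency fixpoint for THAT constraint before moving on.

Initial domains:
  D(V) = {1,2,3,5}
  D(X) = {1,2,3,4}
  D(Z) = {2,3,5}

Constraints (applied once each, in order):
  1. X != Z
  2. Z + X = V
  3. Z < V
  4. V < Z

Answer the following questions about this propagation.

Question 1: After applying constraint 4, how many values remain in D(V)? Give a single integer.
Answer: 0

Derivation:
Constraint 1 (X != Z) on D(X)={1,2,3,4} D(Z)={2,3,5}: no change
Constraint 2 (Z + X = V) on D(Z)={2,3,5} D(X)={1,2,3,4} D(V)={1,2,3,5}: Z {2,3,5}->{2,3}; X {1,2,3,4}->{1,2,3}; V {1,2,3,5}->{3,5}
Constraint 3 (Z < V) on D(Z)={2,3} D(V)={3,5}: no change
Constraint 4 (V < Z) on D(V)={3,5} D(Z)={2,3}: V {3,5}->{}; Z {2,3}->{}
So after constraint 4: D(V)={}, size = 0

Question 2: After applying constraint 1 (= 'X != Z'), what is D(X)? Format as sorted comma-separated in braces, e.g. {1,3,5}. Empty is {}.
Answer: {1,2,3,4}

Derivation:
Constraint 1 (X != Z) on D(X)={1,2,3,4} D(Z)={2,3,5}: no change
So after constraint 1: D(X) = {1,2,3,4}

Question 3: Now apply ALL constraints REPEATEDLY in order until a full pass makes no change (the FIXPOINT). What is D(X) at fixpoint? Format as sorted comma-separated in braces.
pass 0 (initial): D(X)={1,2,3,4}
pass 1: V {1,2,3,5}->{}; X {1,2,3,4}->{1,2,3}; Z {2,3,5}->{}
pass 2: X {1,2,3}->{}
pass 3: no change
Fixpoint after 3 passes: D(X) = {}

Answer: {}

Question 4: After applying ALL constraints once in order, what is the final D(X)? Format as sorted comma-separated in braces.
Answer: {1,2,3}

Derivation:
Constraint 1 (X != Z) on D(X)={1,2,3,4} D(Z)={2,3,5}: no change
Constraint 2 (Z + X = V) on D(Z)={2,3,5} D(X)={1,2,3,4} D(V)={1,2,3,5}: Z {2,3,5}->{2,3}; X {1,2,3,4}->{1,2,3}; V {1,2,3,5}->{3,5}
Constraint 3 (Z < V) on D(Z)={2,3} D(V)={3,5}: no change
Constraint 4 (V < Z) on D(V)={3,5} D(Z)={2,3}: V {3,5}->{}; Z {2,3}->{}
So after all 4 constraints: D(X) = {1,2,3}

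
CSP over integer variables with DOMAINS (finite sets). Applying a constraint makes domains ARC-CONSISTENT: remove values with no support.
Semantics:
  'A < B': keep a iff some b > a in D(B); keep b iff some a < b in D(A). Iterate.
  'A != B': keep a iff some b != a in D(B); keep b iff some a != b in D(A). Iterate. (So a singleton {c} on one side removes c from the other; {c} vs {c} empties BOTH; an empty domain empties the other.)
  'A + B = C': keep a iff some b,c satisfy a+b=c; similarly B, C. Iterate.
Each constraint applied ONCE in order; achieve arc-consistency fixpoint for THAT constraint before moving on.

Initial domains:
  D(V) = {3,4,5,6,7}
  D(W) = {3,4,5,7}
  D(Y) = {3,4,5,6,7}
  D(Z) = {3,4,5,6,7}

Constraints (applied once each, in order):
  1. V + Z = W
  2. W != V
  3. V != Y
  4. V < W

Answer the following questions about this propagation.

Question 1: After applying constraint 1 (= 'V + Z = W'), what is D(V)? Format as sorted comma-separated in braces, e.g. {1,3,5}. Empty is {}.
Answer: {3,4}

Derivation:
Constraint 1 (V + Z = W) on D(V)={3,4,5,6,7} D(Z)={3,4,5,6,7} D(W)={3,4,5,7}: V {3,4,5,6,7}->{3,4}; Z {3,4,5,6,7}->{3,4}; W {3,4,5,7}->{7}
So after constraint 1: D(V) = {3,4}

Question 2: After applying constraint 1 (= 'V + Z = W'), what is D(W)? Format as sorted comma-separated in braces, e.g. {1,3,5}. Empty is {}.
Answer: {7}

Derivation:
Constraint 1 (V + Z = W) on D(V)={3,4,5,6,7} D(Z)={3,4,5,6,7} D(W)={3,4,5,7}: V {3,4,5,6,7}->{3,4}; Z {3,4,5,6,7}->{3,4}; W {3,4,5,7}->{7}
So after constraint 1: D(W) = {7}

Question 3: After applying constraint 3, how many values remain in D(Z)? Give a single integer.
Answer: 2

Derivation:
Constraint 1 (V + Z = W) on D(V)={3,4,5,6,7} D(Z)={3,4,5,6,7} D(W)={3,4,5,7}: V {3,4,5,6,7}->{3,4}; Z {3,4,5,6,7}->{3,4}; W {3,4,5,7}->{7}
Constraint 2 (W != V) on D(W)={7} D(V)={3,4}: no change
Constraint 3 (V != Y) on D(V)={3,4} D(Y)={3,4,5,6,7}: no change
So after constraint 3: D(Z)={3,4}, size = 2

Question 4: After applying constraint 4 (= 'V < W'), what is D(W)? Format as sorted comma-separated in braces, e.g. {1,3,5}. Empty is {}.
Constraint 1 (V + Z = W) on D(V)={3,4,5,6,7} D(Z)={3,4,5,6,7} D(W)={3,4,5,7}: V {3,4,5,6,7}->{3,4}; Z {3,4,5,6,7}->{3,4}; W {3,4,5,7}->{7}
Constraint 2 (W != V) on D(W)={7} D(V)={3,4}: no change
Constraint 3 (V != Y) on D(V)={3,4} D(Y)={3,4,5,6,7}: no change
Constraint 4 (V < W) on D(V)={3,4} D(W)={7}: no change
So after constraint 4: D(W) = {7}

Answer: {7}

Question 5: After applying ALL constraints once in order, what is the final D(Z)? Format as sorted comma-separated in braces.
Answer: {3,4}

Derivation:
Constraint 1 (V + Z = W) on D(V)={3,4,5,6,7} D(Z)={3,4,5,6,7} D(W)={3,4,5,7}: V {3,4,5,6,7}->{3,4}; Z {3,4,5,6,7}->{3,4}; W {3,4,5,7}->{7}
Constraint 2 (W != V) on D(W)={7} D(V)={3,4}: no change
Constraint 3 (V != Y) on D(V)={3,4} D(Y)={3,4,5,6,7}: no change
Constraint 4 (V < W) on D(V)={3,4} D(W)={7}: no change
So after all 4 constraints: D(Z) = {3,4}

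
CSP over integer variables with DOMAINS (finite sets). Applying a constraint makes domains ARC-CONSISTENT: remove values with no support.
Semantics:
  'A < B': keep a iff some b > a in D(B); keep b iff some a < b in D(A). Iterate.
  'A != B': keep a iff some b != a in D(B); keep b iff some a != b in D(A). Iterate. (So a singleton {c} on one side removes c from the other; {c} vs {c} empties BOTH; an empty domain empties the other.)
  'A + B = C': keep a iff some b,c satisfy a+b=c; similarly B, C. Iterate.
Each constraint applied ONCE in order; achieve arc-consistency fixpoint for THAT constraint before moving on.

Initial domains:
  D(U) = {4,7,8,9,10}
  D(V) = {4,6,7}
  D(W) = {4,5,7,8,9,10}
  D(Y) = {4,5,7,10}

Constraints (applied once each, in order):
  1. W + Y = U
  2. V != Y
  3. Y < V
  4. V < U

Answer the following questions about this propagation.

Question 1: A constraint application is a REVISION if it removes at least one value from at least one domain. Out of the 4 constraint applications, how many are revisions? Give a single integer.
Answer: 2

Derivation:
Constraint 1 (W + Y = U) on D(W)={4,5,7,8,9,10} D(Y)={4,5,7,10} D(U)={4,7,8,9,10}: W {4,5,7,8,9,10}->{4,5}; Y {4,5,7,10}->{4,5}; U {4,7,8,9,10}->{8,9,10} => REVISION
Constraint 2 (V != Y) on D(V)={4,6,7} D(Y)={4,5}: no change => not a revision
Constraint 3 (Y < V) on D(Y)={4,5} D(V)={4,6,7}: V {4,6,7}->{6,7} => REVISION
Constraint 4 (V < U) on D(V)={6,7} D(U)={8,9,10}: no change => not a revision
Total revisions = 2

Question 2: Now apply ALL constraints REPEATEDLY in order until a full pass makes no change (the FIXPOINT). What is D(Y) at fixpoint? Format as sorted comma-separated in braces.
Answer: {4,5}

Derivation:
pass 0 (initial): D(Y)={4,5,7,10}
pass 1: U {4,7,8,9,10}->{8,9,10}; V {4,6,7}->{6,7}; W {4,5,7,8,9,10}->{4,5}; Y {4,5,7,10}->{4,5}
pass 2: no change
Fixpoint after 2 passes: D(Y) = {4,5}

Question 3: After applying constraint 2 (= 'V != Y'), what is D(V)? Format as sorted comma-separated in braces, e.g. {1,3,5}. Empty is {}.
Answer: {4,6,7}

Derivation:
Constraint 1 (W + Y = U) on D(W)={4,5,7,8,9,10} D(Y)={4,5,7,10} D(U)={4,7,8,9,10}: W {4,5,7,8,9,10}->{4,5}; Y {4,5,7,10}->{4,5}; U {4,7,8,9,10}->{8,9,10}
Constraint 2 (V != Y) on D(V)={4,6,7} D(Y)={4,5}: no change
So after constraint 2: D(V) = {4,6,7}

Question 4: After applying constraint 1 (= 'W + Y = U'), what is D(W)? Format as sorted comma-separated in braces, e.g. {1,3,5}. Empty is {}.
Answer: {4,5}

Derivation:
Constraint 1 (W + Y = U) on D(W)={4,5,7,8,9,10} D(Y)={4,5,7,10} D(U)={4,7,8,9,10}: W {4,5,7,8,9,10}->{4,5}; Y {4,5,7,10}->{4,5}; U {4,7,8,9,10}->{8,9,10}
So after constraint 1: D(W) = {4,5}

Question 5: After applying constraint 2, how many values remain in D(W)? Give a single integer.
Constraint 1 (W + Y = U) on D(W)={4,5,7,8,9,10} D(Y)={4,5,7,10} D(U)={4,7,8,9,10}: W {4,5,7,8,9,10}->{4,5}; Y {4,5,7,10}->{4,5}; U {4,7,8,9,10}->{8,9,10}
Constraint 2 (V != Y) on D(V)={4,6,7} D(Y)={4,5}: no change
So after constraint 2: D(W)={4,5}, size = 2

Answer: 2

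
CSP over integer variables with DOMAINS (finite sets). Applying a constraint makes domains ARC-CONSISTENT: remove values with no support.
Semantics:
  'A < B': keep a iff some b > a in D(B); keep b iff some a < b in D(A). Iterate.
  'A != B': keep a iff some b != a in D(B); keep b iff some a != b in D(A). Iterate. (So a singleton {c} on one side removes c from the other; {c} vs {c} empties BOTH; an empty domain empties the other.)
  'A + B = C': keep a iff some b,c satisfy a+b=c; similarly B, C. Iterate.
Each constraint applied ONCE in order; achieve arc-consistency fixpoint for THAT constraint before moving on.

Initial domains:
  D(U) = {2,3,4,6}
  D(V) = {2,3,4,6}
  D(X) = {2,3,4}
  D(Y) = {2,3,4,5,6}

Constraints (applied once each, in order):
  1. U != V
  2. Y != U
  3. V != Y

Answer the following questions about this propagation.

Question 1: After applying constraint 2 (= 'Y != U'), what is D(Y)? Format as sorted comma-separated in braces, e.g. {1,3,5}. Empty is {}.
Answer: {2,3,4,5,6}

Derivation:
Constraint 1 (U != V) on D(U)={2,3,4,6} D(V)={2,3,4,6}: no change
Constraint 2 (Y != U) on D(Y)={2,3,4,5,6} D(U)={2,3,4,6}: no change
So after constraint 2: D(Y) = {2,3,4,5,6}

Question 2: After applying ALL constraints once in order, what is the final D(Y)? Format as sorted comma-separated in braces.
Constraint 1 (U != V) on D(U)={2,3,4,6} D(V)={2,3,4,6}: no change
Constraint 2 (Y != U) on D(Y)={2,3,4,5,6} D(U)={2,3,4,6}: no change
Constraint 3 (V != Y) on D(V)={2,3,4,6} D(Y)={2,3,4,5,6}: no change
So after all 3 constraints: D(Y) = {2,3,4,5,6}

Answer: {2,3,4,5,6}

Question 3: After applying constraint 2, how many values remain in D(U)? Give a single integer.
Constraint 1 (U != V) on D(U)={2,3,4,6} D(V)={2,3,4,6}: no change
Constraint 2 (Y != U) on D(Y)={2,3,4,5,6} D(U)={2,3,4,6}: no change
So after constraint 2: D(U)={2,3,4,6}, size = 4

Answer: 4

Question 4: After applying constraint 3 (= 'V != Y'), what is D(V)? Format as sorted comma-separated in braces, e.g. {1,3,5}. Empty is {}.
Answer: {2,3,4,6}

Derivation:
Constraint 1 (U != V) on D(U)={2,3,4,6} D(V)={2,3,4,6}: no change
Constraint 2 (Y != U) on D(Y)={2,3,4,5,6} D(U)={2,3,4,6}: no change
Constraint 3 (V != Y) on D(V)={2,3,4,6} D(Y)={2,3,4,5,6}: no change
So after constraint 3: D(V) = {2,3,4,6}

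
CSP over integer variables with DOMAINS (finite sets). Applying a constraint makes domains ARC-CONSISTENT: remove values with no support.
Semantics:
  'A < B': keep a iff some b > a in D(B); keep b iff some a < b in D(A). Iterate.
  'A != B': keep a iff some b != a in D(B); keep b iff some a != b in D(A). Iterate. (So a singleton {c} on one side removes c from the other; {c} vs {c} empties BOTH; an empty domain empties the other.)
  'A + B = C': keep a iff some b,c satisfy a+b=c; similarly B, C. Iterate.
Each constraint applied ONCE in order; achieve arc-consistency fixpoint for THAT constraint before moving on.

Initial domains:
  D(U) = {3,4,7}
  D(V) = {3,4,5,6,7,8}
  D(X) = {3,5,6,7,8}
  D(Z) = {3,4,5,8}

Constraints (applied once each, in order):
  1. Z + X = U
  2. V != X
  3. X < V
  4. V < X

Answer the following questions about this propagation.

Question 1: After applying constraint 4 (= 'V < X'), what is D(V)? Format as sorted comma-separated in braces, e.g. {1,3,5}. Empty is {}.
Answer: {}

Derivation:
Constraint 1 (Z + X = U) on D(Z)={3,4,5,8} D(X)={3,5,6,7,8} D(U)={3,4,7}: Z {3,4,5,8}->{4}; X {3,5,6,7,8}->{3}; U {3,4,7}->{7}
Constraint 2 (V != X) on D(V)={3,4,5,6,7,8} D(X)={3}: V {3,4,5,6,7,8}->{4,5,6,7,8}
Constraint 3 (X < V) on D(X)={3} D(V)={4,5,6,7,8}: no change
Constraint 4 (V < X) on D(V)={4,5,6,7,8} D(X)={3}: V {4,5,6,7,8}->{}; X {3}->{}
So after constraint 4: D(V) = {}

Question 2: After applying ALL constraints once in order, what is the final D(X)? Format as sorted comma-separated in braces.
Answer: {}

Derivation:
Constraint 1 (Z + X = U) on D(Z)={3,4,5,8} D(X)={3,5,6,7,8} D(U)={3,4,7}: Z {3,4,5,8}->{4}; X {3,5,6,7,8}->{3}; U {3,4,7}->{7}
Constraint 2 (V != X) on D(V)={3,4,5,6,7,8} D(X)={3}: V {3,4,5,6,7,8}->{4,5,6,7,8}
Constraint 3 (X < V) on D(X)={3} D(V)={4,5,6,7,8}: no change
Constraint 4 (V < X) on D(V)={4,5,6,7,8} D(X)={3}: V {4,5,6,7,8}->{}; X {3}->{}
So after all 4 constraints: D(X) = {}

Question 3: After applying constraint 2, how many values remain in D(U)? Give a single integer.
Constraint 1 (Z + X = U) on D(Z)={3,4,5,8} D(X)={3,5,6,7,8} D(U)={3,4,7}: Z {3,4,5,8}->{4}; X {3,5,6,7,8}->{3}; U {3,4,7}->{7}
Constraint 2 (V != X) on D(V)={3,4,5,6,7,8} D(X)={3}: V {3,4,5,6,7,8}->{4,5,6,7,8}
So after constraint 2: D(U)={7}, size = 1

Answer: 1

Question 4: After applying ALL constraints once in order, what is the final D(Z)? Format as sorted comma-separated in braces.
Constraint 1 (Z + X = U) on D(Z)={3,4,5,8} D(X)={3,5,6,7,8} D(U)={3,4,7}: Z {3,4,5,8}->{4}; X {3,5,6,7,8}->{3}; U {3,4,7}->{7}
Constraint 2 (V != X) on D(V)={3,4,5,6,7,8} D(X)={3}: V {3,4,5,6,7,8}->{4,5,6,7,8}
Constraint 3 (X < V) on D(X)={3} D(V)={4,5,6,7,8}: no change
Constraint 4 (V < X) on D(V)={4,5,6,7,8} D(X)={3}: V {4,5,6,7,8}->{}; X {3}->{}
So after all 4 constraints: D(Z) = {4}

Answer: {4}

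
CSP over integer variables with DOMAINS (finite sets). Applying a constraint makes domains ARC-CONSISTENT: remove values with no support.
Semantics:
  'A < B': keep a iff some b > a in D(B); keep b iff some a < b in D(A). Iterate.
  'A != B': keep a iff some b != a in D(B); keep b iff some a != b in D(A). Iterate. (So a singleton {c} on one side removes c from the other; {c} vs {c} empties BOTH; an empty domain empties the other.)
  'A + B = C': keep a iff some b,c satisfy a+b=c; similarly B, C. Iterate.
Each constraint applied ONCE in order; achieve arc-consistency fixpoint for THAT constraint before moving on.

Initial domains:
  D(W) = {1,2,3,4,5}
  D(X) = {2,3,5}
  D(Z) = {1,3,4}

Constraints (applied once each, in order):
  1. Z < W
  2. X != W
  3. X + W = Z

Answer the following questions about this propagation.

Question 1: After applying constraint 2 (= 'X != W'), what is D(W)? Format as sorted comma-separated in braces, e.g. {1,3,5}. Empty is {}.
Answer: {2,3,4,5}

Derivation:
Constraint 1 (Z < W) on D(Z)={1,3,4} D(W)={1,2,3,4,5}: W {1,2,3,4,5}->{2,3,4,5}
Constraint 2 (X != W) on D(X)={2,3,5} D(W)={2,3,4,5}: no change
So after constraint 2: D(W) = {2,3,4,5}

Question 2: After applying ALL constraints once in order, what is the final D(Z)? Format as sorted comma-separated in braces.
Answer: {4}

Derivation:
Constraint 1 (Z < W) on D(Z)={1,3,4} D(W)={1,2,3,4,5}: W {1,2,3,4,5}->{2,3,4,5}
Constraint 2 (X != W) on D(X)={2,3,5} D(W)={2,3,4,5}: no change
Constraint 3 (X + W = Z) on D(X)={2,3,5} D(W)={2,3,4,5} D(Z)={1,3,4}: X {2,3,5}->{2}; W {2,3,4,5}->{2}; Z {1,3,4}->{4}
So after all 3 constraints: D(Z) = {4}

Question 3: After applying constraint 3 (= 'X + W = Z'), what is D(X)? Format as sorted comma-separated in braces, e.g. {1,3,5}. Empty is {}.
Answer: {2}

Derivation:
Constraint 1 (Z < W) on D(Z)={1,3,4} D(W)={1,2,3,4,5}: W {1,2,3,4,5}->{2,3,4,5}
Constraint 2 (X != W) on D(X)={2,3,5} D(W)={2,3,4,5}: no change
Constraint 3 (X + W = Z) on D(X)={2,3,5} D(W)={2,3,4,5} D(Z)={1,3,4}: X {2,3,5}->{2}; W {2,3,4,5}->{2}; Z {1,3,4}->{4}
So after constraint 3: D(X) = {2}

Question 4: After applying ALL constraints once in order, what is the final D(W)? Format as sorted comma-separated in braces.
Answer: {2}

Derivation:
Constraint 1 (Z < W) on D(Z)={1,3,4} D(W)={1,2,3,4,5}: W {1,2,3,4,5}->{2,3,4,5}
Constraint 2 (X != W) on D(X)={2,3,5} D(W)={2,3,4,5}: no change
Constraint 3 (X + W = Z) on D(X)={2,3,5} D(W)={2,3,4,5} D(Z)={1,3,4}: X {2,3,5}->{2}; W {2,3,4,5}->{2}; Z {1,3,4}->{4}
So after all 3 constraints: D(W) = {2}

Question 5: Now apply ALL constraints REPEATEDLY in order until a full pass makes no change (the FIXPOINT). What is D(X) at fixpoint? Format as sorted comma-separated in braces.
pass 0 (initial): D(X)={2,3,5}
pass 1: W {1,2,3,4,5}->{2}; X {2,3,5}->{2}; Z {1,3,4}->{4}
pass 2: W {2}->{}; X {2}->{}; Z {4}->{}
pass 3: no change
Fixpoint after 3 passes: D(X) = {}

Answer: {}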